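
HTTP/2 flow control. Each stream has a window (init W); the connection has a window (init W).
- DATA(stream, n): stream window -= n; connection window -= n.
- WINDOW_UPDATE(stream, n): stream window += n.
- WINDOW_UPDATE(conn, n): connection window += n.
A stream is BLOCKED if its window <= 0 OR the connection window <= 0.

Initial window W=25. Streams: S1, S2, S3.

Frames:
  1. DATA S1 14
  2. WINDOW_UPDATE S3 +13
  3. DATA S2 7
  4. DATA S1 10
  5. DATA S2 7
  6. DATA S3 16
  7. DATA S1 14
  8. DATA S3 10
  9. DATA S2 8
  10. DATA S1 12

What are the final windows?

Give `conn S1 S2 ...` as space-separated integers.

Op 1: conn=11 S1=11 S2=25 S3=25 blocked=[]
Op 2: conn=11 S1=11 S2=25 S3=38 blocked=[]
Op 3: conn=4 S1=11 S2=18 S3=38 blocked=[]
Op 4: conn=-6 S1=1 S2=18 S3=38 blocked=[1, 2, 3]
Op 5: conn=-13 S1=1 S2=11 S3=38 blocked=[1, 2, 3]
Op 6: conn=-29 S1=1 S2=11 S3=22 blocked=[1, 2, 3]
Op 7: conn=-43 S1=-13 S2=11 S3=22 blocked=[1, 2, 3]
Op 8: conn=-53 S1=-13 S2=11 S3=12 blocked=[1, 2, 3]
Op 9: conn=-61 S1=-13 S2=3 S3=12 blocked=[1, 2, 3]
Op 10: conn=-73 S1=-25 S2=3 S3=12 blocked=[1, 2, 3]

Answer: -73 -25 3 12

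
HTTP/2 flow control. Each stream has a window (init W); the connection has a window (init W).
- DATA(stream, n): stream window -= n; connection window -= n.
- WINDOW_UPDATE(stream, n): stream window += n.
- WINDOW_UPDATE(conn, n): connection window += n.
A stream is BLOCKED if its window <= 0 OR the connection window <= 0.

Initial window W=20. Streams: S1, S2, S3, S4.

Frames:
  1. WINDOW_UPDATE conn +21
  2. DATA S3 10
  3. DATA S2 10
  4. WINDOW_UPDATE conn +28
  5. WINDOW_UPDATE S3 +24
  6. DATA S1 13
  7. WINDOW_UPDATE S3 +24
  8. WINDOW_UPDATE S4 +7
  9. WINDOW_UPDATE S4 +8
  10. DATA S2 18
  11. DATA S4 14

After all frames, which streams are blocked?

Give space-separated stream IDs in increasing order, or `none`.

Answer: S2

Derivation:
Op 1: conn=41 S1=20 S2=20 S3=20 S4=20 blocked=[]
Op 2: conn=31 S1=20 S2=20 S3=10 S4=20 blocked=[]
Op 3: conn=21 S1=20 S2=10 S3=10 S4=20 blocked=[]
Op 4: conn=49 S1=20 S2=10 S3=10 S4=20 blocked=[]
Op 5: conn=49 S1=20 S2=10 S3=34 S4=20 blocked=[]
Op 6: conn=36 S1=7 S2=10 S3=34 S4=20 blocked=[]
Op 7: conn=36 S1=7 S2=10 S3=58 S4=20 blocked=[]
Op 8: conn=36 S1=7 S2=10 S3=58 S4=27 blocked=[]
Op 9: conn=36 S1=7 S2=10 S3=58 S4=35 blocked=[]
Op 10: conn=18 S1=7 S2=-8 S3=58 S4=35 blocked=[2]
Op 11: conn=4 S1=7 S2=-8 S3=58 S4=21 blocked=[2]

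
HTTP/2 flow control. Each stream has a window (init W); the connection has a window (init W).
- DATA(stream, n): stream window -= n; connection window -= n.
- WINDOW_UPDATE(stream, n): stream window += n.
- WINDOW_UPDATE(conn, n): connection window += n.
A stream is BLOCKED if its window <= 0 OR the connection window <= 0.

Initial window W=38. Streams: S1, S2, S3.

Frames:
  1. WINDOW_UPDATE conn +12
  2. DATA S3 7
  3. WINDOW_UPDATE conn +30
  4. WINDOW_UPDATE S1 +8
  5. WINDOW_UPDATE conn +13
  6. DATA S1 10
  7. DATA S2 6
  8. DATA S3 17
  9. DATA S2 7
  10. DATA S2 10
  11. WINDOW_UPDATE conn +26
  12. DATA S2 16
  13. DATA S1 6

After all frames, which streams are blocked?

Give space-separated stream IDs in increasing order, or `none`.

Answer: S2

Derivation:
Op 1: conn=50 S1=38 S2=38 S3=38 blocked=[]
Op 2: conn=43 S1=38 S2=38 S3=31 blocked=[]
Op 3: conn=73 S1=38 S2=38 S3=31 blocked=[]
Op 4: conn=73 S1=46 S2=38 S3=31 blocked=[]
Op 5: conn=86 S1=46 S2=38 S3=31 blocked=[]
Op 6: conn=76 S1=36 S2=38 S3=31 blocked=[]
Op 7: conn=70 S1=36 S2=32 S3=31 blocked=[]
Op 8: conn=53 S1=36 S2=32 S3=14 blocked=[]
Op 9: conn=46 S1=36 S2=25 S3=14 blocked=[]
Op 10: conn=36 S1=36 S2=15 S3=14 blocked=[]
Op 11: conn=62 S1=36 S2=15 S3=14 blocked=[]
Op 12: conn=46 S1=36 S2=-1 S3=14 blocked=[2]
Op 13: conn=40 S1=30 S2=-1 S3=14 blocked=[2]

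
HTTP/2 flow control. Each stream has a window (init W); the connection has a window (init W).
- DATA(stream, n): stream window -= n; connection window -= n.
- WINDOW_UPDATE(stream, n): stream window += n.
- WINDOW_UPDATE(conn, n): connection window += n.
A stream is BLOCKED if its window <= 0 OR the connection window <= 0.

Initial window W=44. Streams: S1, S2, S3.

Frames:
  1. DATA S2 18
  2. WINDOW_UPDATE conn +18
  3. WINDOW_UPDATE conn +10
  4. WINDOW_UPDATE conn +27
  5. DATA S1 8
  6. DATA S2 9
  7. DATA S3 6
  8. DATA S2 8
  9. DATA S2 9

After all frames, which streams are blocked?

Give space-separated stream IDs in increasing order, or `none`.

Answer: S2

Derivation:
Op 1: conn=26 S1=44 S2=26 S3=44 blocked=[]
Op 2: conn=44 S1=44 S2=26 S3=44 blocked=[]
Op 3: conn=54 S1=44 S2=26 S3=44 blocked=[]
Op 4: conn=81 S1=44 S2=26 S3=44 blocked=[]
Op 5: conn=73 S1=36 S2=26 S3=44 blocked=[]
Op 6: conn=64 S1=36 S2=17 S3=44 blocked=[]
Op 7: conn=58 S1=36 S2=17 S3=38 blocked=[]
Op 8: conn=50 S1=36 S2=9 S3=38 blocked=[]
Op 9: conn=41 S1=36 S2=0 S3=38 blocked=[2]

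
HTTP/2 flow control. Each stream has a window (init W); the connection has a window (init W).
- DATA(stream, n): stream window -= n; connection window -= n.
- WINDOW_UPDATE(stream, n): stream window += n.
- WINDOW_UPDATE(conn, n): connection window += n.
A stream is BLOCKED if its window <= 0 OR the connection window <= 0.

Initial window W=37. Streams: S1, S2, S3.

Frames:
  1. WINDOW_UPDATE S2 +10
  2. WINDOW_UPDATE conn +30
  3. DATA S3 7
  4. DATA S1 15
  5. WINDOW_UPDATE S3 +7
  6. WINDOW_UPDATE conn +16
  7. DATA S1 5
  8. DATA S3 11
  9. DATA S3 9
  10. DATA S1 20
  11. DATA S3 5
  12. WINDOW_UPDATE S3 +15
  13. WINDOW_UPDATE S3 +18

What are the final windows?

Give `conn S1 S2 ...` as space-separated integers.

Answer: 11 -3 47 45

Derivation:
Op 1: conn=37 S1=37 S2=47 S3=37 blocked=[]
Op 2: conn=67 S1=37 S2=47 S3=37 blocked=[]
Op 3: conn=60 S1=37 S2=47 S3=30 blocked=[]
Op 4: conn=45 S1=22 S2=47 S3=30 blocked=[]
Op 5: conn=45 S1=22 S2=47 S3=37 blocked=[]
Op 6: conn=61 S1=22 S2=47 S3=37 blocked=[]
Op 7: conn=56 S1=17 S2=47 S3=37 blocked=[]
Op 8: conn=45 S1=17 S2=47 S3=26 blocked=[]
Op 9: conn=36 S1=17 S2=47 S3=17 blocked=[]
Op 10: conn=16 S1=-3 S2=47 S3=17 blocked=[1]
Op 11: conn=11 S1=-3 S2=47 S3=12 blocked=[1]
Op 12: conn=11 S1=-3 S2=47 S3=27 blocked=[1]
Op 13: conn=11 S1=-3 S2=47 S3=45 blocked=[1]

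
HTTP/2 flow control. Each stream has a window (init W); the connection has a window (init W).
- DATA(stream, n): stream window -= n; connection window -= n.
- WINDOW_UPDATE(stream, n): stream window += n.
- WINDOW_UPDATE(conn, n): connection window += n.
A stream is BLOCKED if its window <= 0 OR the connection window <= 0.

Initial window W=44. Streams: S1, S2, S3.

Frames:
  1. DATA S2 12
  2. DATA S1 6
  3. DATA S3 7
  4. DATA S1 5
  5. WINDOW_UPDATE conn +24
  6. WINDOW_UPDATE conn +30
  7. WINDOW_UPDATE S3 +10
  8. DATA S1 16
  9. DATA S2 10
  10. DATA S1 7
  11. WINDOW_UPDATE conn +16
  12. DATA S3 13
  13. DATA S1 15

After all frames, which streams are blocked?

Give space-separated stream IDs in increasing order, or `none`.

Answer: S1

Derivation:
Op 1: conn=32 S1=44 S2=32 S3=44 blocked=[]
Op 2: conn=26 S1=38 S2=32 S3=44 blocked=[]
Op 3: conn=19 S1=38 S2=32 S3=37 blocked=[]
Op 4: conn=14 S1=33 S2=32 S3=37 blocked=[]
Op 5: conn=38 S1=33 S2=32 S3=37 blocked=[]
Op 6: conn=68 S1=33 S2=32 S3=37 blocked=[]
Op 7: conn=68 S1=33 S2=32 S3=47 blocked=[]
Op 8: conn=52 S1=17 S2=32 S3=47 blocked=[]
Op 9: conn=42 S1=17 S2=22 S3=47 blocked=[]
Op 10: conn=35 S1=10 S2=22 S3=47 blocked=[]
Op 11: conn=51 S1=10 S2=22 S3=47 blocked=[]
Op 12: conn=38 S1=10 S2=22 S3=34 blocked=[]
Op 13: conn=23 S1=-5 S2=22 S3=34 blocked=[1]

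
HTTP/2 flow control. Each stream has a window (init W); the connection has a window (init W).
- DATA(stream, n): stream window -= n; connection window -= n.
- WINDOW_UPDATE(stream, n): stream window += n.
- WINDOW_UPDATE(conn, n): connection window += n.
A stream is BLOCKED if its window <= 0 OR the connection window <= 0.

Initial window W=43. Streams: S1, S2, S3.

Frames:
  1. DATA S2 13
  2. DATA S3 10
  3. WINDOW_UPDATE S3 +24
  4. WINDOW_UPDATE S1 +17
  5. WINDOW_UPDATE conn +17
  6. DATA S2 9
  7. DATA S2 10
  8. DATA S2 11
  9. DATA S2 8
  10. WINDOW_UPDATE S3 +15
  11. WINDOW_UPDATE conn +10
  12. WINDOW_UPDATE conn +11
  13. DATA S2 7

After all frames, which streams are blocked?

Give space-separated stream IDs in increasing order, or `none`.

Op 1: conn=30 S1=43 S2=30 S3=43 blocked=[]
Op 2: conn=20 S1=43 S2=30 S3=33 blocked=[]
Op 3: conn=20 S1=43 S2=30 S3=57 blocked=[]
Op 4: conn=20 S1=60 S2=30 S3=57 blocked=[]
Op 5: conn=37 S1=60 S2=30 S3=57 blocked=[]
Op 6: conn=28 S1=60 S2=21 S3=57 blocked=[]
Op 7: conn=18 S1=60 S2=11 S3=57 blocked=[]
Op 8: conn=7 S1=60 S2=0 S3=57 blocked=[2]
Op 9: conn=-1 S1=60 S2=-8 S3=57 blocked=[1, 2, 3]
Op 10: conn=-1 S1=60 S2=-8 S3=72 blocked=[1, 2, 3]
Op 11: conn=9 S1=60 S2=-8 S3=72 blocked=[2]
Op 12: conn=20 S1=60 S2=-8 S3=72 blocked=[2]
Op 13: conn=13 S1=60 S2=-15 S3=72 blocked=[2]

Answer: S2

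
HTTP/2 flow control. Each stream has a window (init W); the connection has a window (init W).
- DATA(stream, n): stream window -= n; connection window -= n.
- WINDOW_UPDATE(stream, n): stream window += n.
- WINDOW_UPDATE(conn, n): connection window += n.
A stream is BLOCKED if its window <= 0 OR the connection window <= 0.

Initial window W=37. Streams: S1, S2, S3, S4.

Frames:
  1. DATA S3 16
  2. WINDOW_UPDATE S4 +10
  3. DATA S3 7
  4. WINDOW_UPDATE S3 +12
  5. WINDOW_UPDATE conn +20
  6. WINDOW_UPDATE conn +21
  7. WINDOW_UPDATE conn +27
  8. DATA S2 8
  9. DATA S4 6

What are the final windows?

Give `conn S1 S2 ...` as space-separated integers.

Answer: 68 37 29 26 41

Derivation:
Op 1: conn=21 S1=37 S2=37 S3=21 S4=37 blocked=[]
Op 2: conn=21 S1=37 S2=37 S3=21 S4=47 blocked=[]
Op 3: conn=14 S1=37 S2=37 S3=14 S4=47 blocked=[]
Op 4: conn=14 S1=37 S2=37 S3=26 S4=47 blocked=[]
Op 5: conn=34 S1=37 S2=37 S3=26 S4=47 blocked=[]
Op 6: conn=55 S1=37 S2=37 S3=26 S4=47 blocked=[]
Op 7: conn=82 S1=37 S2=37 S3=26 S4=47 blocked=[]
Op 8: conn=74 S1=37 S2=29 S3=26 S4=47 blocked=[]
Op 9: conn=68 S1=37 S2=29 S3=26 S4=41 blocked=[]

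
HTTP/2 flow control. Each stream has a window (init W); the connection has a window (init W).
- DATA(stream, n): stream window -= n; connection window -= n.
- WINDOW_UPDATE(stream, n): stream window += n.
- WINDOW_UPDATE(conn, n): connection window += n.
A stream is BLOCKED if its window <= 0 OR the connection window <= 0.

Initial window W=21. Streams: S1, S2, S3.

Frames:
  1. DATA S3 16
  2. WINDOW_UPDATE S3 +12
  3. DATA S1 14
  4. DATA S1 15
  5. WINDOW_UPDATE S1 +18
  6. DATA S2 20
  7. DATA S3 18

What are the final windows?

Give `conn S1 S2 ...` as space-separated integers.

Answer: -62 10 1 -1

Derivation:
Op 1: conn=5 S1=21 S2=21 S3=5 blocked=[]
Op 2: conn=5 S1=21 S2=21 S3=17 blocked=[]
Op 3: conn=-9 S1=7 S2=21 S3=17 blocked=[1, 2, 3]
Op 4: conn=-24 S1=-8 S2=21 S3=17 blocked=[1, 2, 3]
Op 5: conn=-24 S1=10 S2=21 S3=17 blocked=[1, 2, 3]
Op 6: conn=-44 S1=10 S2=1 S3=17 blocked=[1, 2, 3]
Op 7: conn=-62 S1=10 S2=1 S3=-1 blocked=[1, 2, 3]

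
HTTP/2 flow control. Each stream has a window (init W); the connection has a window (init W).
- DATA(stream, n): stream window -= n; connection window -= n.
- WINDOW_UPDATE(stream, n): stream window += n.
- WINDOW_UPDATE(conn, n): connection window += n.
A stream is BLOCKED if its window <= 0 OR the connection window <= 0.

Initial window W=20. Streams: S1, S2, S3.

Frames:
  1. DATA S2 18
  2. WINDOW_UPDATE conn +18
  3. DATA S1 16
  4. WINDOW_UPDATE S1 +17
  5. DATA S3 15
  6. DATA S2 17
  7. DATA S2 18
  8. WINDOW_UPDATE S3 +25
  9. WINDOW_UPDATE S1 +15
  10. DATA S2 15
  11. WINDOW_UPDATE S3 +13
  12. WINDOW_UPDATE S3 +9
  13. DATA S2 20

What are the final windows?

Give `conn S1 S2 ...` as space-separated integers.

Op 1: conn=2 S1=20 S2=2 S3=20 blocked=[]
Op 2: conn=20 S1=20 S2=2 S3=20 blocked=[]
Op 3: conn=4 S1=4 S2=2 S3=20 blocked=[]
Op 4: conn=4 S1=21 S2=2 S3=20 blocked=[]
Op 5: conn=-11 S1=21 S2=2 S3=5 blocked=[1, 2, 3]
Op 6: conn=-28 S1=21 S2=-15 S3=5 blocked=[1, 2, 3]
Op 7: conn=-46 S1=21 S2=-33 S3=5 blocked=[1, 2, 3]
Op 8: conn=-46 S1=21 S2=-33 S3=30 blocked=[1, 2, 3]
Op 9: conn=-46 S1=36 S2=-33 S3=30 blocked=[1, 2, 3]
Op 10: conn=-61 S1=36 S2=-48 S3=30 blocked=[1, 2, 3]
Op 11: conn=-61 S1=36 S2=-48 S3=43 blocked=[1, 2, 3]
Op 12: conn=-61 S1=36 S2=-48 S3=52 blocked=[1, 2, 3]
Op 13: conn=-81 S1=36 S2=-68 S3=52 blocked=[1, 2, 3]

Answer: -81 36 -68 52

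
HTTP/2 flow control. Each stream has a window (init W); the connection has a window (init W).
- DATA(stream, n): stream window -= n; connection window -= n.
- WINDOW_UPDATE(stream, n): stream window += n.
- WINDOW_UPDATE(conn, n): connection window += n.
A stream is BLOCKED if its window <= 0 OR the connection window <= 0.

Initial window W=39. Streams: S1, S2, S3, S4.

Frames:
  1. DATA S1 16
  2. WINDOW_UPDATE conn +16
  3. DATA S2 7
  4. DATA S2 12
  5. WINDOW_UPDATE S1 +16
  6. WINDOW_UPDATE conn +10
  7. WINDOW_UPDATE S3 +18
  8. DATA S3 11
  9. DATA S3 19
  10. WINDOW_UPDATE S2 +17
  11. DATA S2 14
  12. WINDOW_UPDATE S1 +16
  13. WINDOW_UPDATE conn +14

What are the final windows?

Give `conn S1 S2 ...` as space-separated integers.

Answer: 0 55 23 27 39

Derivation:
Op 1: conn=23 S1=23 S2=39 S3=39 S4=39 blocked=[]
Op 2: conn=39 S1=23 S2=39 S3=39 S4=39 blocked=[]
Op 3: conn=32 S1=23 S2=32 S3=39 S4=39 blocked=[]
Op 4: conn=20 S1=23 S2=20 S3=39 S4=39 blocked=[]
Op 5: conn=20 S1=39 S2=20 S3=39 S4=39 blocked=[]
Op 6: conn=30 S1=39 S2=20 S3=39 S4=39 blocked=[]
Op 7: conn=30 S1=39 S2=20 S3=57 S4=39 blocked=[]
Op 8: conn=19 S1=39 S2=20 S3=46 S4=39 blocked=[]
Op 9: conn=0 S1=39 S2=20 S3=27 S4=39 blocked=[1, 2, 3, 4]
Op 10: conn=0 S1=39 S2=37 S3=27 S4=39 blocked=[1, 2, 3, 4]
Op 11: conn=-14 S1=39 S2=23 S3=27 S4=39 blocked=[1, 2, 3, 4]
Op 12: conn=-14 S1=55 S2=23 S3=27 S4=39 blocked=[1, 2, 3, 4]
Op 13: conn=0 S1=55 S2=23 S3=27 S4=39 blocked=[1, 2, 3, 4]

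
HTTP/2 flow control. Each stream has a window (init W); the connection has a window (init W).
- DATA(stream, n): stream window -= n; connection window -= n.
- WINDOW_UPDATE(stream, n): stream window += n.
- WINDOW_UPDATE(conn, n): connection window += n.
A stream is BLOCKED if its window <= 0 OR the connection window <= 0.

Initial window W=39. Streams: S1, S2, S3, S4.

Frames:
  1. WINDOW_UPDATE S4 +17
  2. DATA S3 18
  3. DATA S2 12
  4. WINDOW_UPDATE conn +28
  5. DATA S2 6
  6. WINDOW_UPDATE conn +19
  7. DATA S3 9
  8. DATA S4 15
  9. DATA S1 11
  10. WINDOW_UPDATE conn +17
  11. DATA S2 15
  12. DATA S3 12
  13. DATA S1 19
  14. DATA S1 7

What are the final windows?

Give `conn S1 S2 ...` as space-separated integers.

Answer: -21 2 6 0 41

Derivation:
Op 1: conn=39 S1=39 S2=39 S3=39 S4=56 blocked=[]
Op 2: conn=21 S1=39 S2=39 S3=21 S4=56 blocked=[]
Op 3: conn=9 S1=39 S2=27 S3=21 S4=56 blocked=[]
Op 4: conn=37 S1=39 S2=27 S3=21 S4=56 blocked=[]
Op 5: conn=31 S1=39 S2=21 S3=21 S4=56 blocked=[]
Op 6: conn=50 S1=39 S2=21 S3=21 S4=56 blocked=[]
Op 7: conn=41 S1=39 S2=21 S3=12 S4=56 blocked=[]
Op 8: conn=26 S1=39 S2=21 S3=12 S4=41 blocked=[]
Op 9: conn=15 S1=28 S2=21 S3=12 S4=41 blocked=[]
Op 10: conn=32 S1=28 S2=21 S3=12 S4=41 blocked=[]
Op 11: conn=17 S1=28 S2=6 S3=12 S4=41 blocked=[]
Op 12: conn=5 S1=28 S2=6 S3=0 S4=41 blocked=[3]
Op 13: conn=-14 S1=9 S2=6 S3=0 S4=41 blocked=[1, 2, 3, 4]
Op 14: conn=-21 S1=2 S2=6 S3=0 S4=41 blocked=[1, 2, 3, 4]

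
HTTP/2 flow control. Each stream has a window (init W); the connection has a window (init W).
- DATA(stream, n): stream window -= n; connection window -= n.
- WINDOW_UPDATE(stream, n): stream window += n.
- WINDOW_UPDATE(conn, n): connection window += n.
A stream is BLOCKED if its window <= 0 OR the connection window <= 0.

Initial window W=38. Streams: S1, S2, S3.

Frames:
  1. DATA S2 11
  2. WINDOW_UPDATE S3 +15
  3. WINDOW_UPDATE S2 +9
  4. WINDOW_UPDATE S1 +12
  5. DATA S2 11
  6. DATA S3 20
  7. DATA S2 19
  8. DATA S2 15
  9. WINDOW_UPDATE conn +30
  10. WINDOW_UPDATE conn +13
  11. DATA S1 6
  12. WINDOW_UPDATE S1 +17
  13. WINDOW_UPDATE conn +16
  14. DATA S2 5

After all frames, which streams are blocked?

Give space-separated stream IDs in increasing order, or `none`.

Answer: S2

Derivation:
Op 1: conn=27 S1=38 S2=27 S3=38 blocked=[]
Op 2: conn=27 S1=38 S2=27 S3=53 blocked=[]
Op 3: conn=27 S1=38 S2=36 S3=53 blocked=[]
Op 4: conn=27 S1=50 S2=36 S3=53 blocked=[]
Op 5: conn=16 S1=50 S2=25 S3=53 blocked=[]
Op 6: conn=-4 S1=50 S2=25 S3=33 blocked=[1, 2, 3]
Op 7: conn=-23 S1=50 S2=6 S3=33 blocked=[1, 2, 3]
Op 8: conn=-38 S1=50 S2=-9 S3=33 blocked=[1, 2, 3]
Op 9: conn=-8 S1=50 S2=-9 S3=33 blocked=[1, 2, 3]
Op 10: conn=5 S1=50 S2=-9 S3=33 blocked=[2]
Op 11: conn=-1 S1=44 S2=-9 S3=33 blocked=[1, 2, 3]
Op 12: conn=-1 S1=61 S2=-9 S3=33 blocked=[1, 2, 3]
Op 13: conn=15 S1=61 S2=-9 S3=33 blocked=[2]
Op 14: conn=10 S1=61 S2=-14 S3=33 blocked=[2]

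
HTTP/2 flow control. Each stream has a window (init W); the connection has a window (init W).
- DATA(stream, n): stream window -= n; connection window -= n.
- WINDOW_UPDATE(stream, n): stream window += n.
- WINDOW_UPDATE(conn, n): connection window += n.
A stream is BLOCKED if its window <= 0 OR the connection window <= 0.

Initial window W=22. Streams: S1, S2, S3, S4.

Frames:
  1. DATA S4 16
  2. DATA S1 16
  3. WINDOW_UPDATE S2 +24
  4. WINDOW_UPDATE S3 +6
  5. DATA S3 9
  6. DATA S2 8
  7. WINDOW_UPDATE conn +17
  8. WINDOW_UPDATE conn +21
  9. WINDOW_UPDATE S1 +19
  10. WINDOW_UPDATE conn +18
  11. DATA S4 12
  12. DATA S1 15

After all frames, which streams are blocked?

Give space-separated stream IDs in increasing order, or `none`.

Answer: S4

Derivation:
Op 1: conn=6 S1=22 S2=22 S3=22 S4=6 blocked=[]
Op 2: conn=-10 S1=6 S2=22 S3=22 S4=6 blocked=[1, 2, 3, 4]
Op 3: conn=-10 S1=6 S2=46 S3=22 S4=6 blocked=[1, 2, 3, 4]
Op 4: conn=-10 S1=6 S2=46 S3=28 S4=6 blocked=[1, 2, 3, 4]
Op 5: conn=-19 S1=6 S2=46 S3=19 S4=6 blocked=[1, 2, 3, 4]
Op 6: conn=-27 S1=6 S2=38 S3=19 S4=6 blocked=[1, 2, 3, 4]
Op 7: conn=-10 S1=6 S2=38 S3=19 S4=6 blocked=[1, 2, 3, 4]
Op 8: conn=11 S1=6 S2=38 S3=19 S4=6 blocked=[]
Op 9: conn=11 S1=25 S2=38 S3=19 S4=6 blocked=[]
Op 10: conn=29 S1=25 S2=38 S3=19 S4=6 blocked=[]
Op 11: conn=17 S1=25 S2=38 S3=19 S4=-6 blocked=[4]
Op 12: conn=2 S1=10 S2=38 S3=19 S4=-6 blocked=[4]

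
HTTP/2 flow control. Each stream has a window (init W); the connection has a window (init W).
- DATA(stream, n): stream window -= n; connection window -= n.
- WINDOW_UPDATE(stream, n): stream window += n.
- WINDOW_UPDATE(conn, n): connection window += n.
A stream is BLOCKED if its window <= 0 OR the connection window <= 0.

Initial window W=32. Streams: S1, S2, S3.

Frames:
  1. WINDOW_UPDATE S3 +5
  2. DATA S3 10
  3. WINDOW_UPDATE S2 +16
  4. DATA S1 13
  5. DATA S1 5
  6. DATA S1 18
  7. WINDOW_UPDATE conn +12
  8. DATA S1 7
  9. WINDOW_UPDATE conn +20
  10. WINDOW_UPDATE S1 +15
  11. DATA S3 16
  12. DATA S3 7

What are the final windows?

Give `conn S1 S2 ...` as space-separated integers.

Answer: -12 4 48 4

Derivation:
Op 1: conn=32 S1=32 S2=32 S3=37 blocked=[]
Op 2: conn=22 S1=32 S2=32 S3=27 blocked=[]
Op 3: conn=22 S1=32 S2=48 S3=27 blocked=[]
Op 4: conn=9 S1=19 S2=48 S3=27 blocked=[]
Op 5: conn=4 S1=14 S2=48 S3=27 blocked=[]
Op 6: conn=-14 S1=-4 S2=48 S3=27 blocked=[1, 2, 3]
Op 7: conn=-2 S1=-4 S2=48 S3=27 blocked=[1, 2, 3]
Op 8: conn=-9 S1=-11 S2=48 S3=27 blocked=[1, 2, 3]
Op 9: conn=11 S1=-11 S2=48 S3=27 blocked=[1]
Op 10: conn=11 S1=4 S2=48 S3=27 blocked=[]
Op 11: conn=-5 S1=4 S2=48 S3=11 blocked=[1, 2, 3]
Op 12: conn=-12 S1=4 S2=48 S3=4 blocked=[1, 2, 3]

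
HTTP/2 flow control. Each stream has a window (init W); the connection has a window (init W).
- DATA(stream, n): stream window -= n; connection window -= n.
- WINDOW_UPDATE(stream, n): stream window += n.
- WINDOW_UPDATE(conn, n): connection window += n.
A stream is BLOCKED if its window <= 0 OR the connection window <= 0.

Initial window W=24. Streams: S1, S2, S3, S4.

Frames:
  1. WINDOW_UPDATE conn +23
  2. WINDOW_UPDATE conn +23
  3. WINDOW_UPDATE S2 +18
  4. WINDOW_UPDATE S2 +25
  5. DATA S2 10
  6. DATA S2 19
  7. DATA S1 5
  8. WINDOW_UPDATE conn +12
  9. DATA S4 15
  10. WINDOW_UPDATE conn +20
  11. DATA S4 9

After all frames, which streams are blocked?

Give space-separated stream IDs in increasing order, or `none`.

Answer: S4

Derivation:
Op 1: conn=47 S1=24 S2=24 S3=24 S4=24 blocked=[]
Op 2: conn=70 S1=24 S2=24 S3=24 S4=24 blocked=[]
Op 3: conn=70 S1=24 S2=42 S3=24 S4=24 blocked=[]
Op 4: conn=70 S1=24 S2=67 S3=24 S4=24 blocked=[]
Op 5: conn=60 S1=24 S2=57 S3=24 S4=24 blocked=[]
Op 6: conn=41 S1=24 S2=38 S3=24 S4=24 blocked=[]
Op 7: conn=36 S1=19 S2=38 S3=24 S4=24 blocked=[]
Op 8: conn=48 S1=19 S2=38 S3=24 S4=24 blocked=[]
Op 9: conn=33 S1=19 S2=38 S3=24 S4=9 blocked=[]
Op 10: conn=53 S1=19 S2=38 S3=24 S4=9 blocked=[]
Op 11: conn=44 S1=19 S2=38 S3=24 S4=0 blocked=[4]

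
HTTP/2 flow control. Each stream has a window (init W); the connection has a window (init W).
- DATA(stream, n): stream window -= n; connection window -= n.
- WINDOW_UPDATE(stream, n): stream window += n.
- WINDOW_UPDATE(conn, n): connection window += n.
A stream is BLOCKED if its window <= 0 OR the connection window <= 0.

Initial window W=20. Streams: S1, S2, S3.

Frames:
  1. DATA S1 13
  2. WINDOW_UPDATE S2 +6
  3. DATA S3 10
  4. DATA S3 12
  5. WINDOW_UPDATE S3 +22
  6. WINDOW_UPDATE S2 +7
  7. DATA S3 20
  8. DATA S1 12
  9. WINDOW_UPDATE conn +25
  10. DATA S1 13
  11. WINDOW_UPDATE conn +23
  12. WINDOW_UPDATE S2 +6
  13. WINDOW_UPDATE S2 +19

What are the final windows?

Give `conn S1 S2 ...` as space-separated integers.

Answer: -12 -18 58 0

Derivation:
Op 1: conn=7 S1=7 S2=20 S3=20 blocked=[]
Op 2: conn=7 S1=7 S2=26 S3=20 blocked=[]
Op 3: conn=-3 S1=7 S2=26 S3=10 blocked=[1, 2, 3]
Op 4: conn=-15 S1=7 S2=26 S3=-2 blocked=[1, 2, 3]
Op 5: conn=-15 S1=7 S2=26 S3=20 blocked=[1, 2, 3]
Op 6: conn=-15 S1=7 S2=33 S3=20 blocked=[1, 2, 3]
Op 7: conn=-35 S1=7 S2=33 S3=0 blocked=[1, 2, 3]
Op 8: conn=-47 S1=-5 S2=33 S3=0 blocked=[1, 2, 3]
Op 9: conn=-22 S1=-5 S2=33 S3=0 blocked=[1, 2, 3]
Op 10: conn=-35 S1=-18 S2=33 S3=0 blocked=[1, 2, 3]
Op 11: conn=-12 S1=-18 S2=33 S3=0 blocked=[1, 2, 3]
Op 12: conn=-12 S1=-18 S2=39 S3=0 blocked=[1, 2, 3]
Op 13: conn=-12 S1=-18 S2=58 S3=0 blocked=[1, 2, 3]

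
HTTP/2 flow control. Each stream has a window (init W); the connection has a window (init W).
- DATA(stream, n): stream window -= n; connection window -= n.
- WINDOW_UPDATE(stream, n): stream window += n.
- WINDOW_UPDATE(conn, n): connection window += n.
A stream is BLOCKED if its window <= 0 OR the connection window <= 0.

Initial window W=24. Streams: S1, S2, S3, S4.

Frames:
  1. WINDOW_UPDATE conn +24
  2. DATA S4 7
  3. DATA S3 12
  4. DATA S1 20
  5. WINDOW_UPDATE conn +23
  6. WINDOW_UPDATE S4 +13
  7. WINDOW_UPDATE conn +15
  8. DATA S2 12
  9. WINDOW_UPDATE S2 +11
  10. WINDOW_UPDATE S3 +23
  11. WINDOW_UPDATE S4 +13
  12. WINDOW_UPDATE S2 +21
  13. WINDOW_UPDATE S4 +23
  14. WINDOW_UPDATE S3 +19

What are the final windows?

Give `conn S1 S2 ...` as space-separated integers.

Answer: 35 4 44 54 66

Derivation:
Op 1: conn=48 S1=24 S2=24 S3=24 S4=24 blocked=[]
Op 2: conn=41 S1=24 S2=24 S3=24 S4=17 blocked=[]
Op 3: conn=29 S1=24 S2=24 S3=12 S4=17 blocked=[]
Op 4: conn=9 S1=4 S2=24 S3=12 S4=17 blocked=[]
Op 5: conn=32 S1=4 S2=24 S3=12 S4=17 blocked=[]
Op 6: conn=32 S1=4 S2=24 S3=12 S4=30 blocked=[]
Op 7: conn=47 S1=4 S2=24 S3=12 S4=30 blocked=[]
Op 8: conn=35 S1=4 S2=12 S3=12 S4=30 blocked=[]
Op 9: conn=35 S1=4 S2=23 S3=12 S4=30 blocked=[]
Op 10: conn=35 S1=4 S2=23 S3=35 S4=30 blocked=[]
Op 11: conn=35 S1=4 S2=23 S3=35 S4=43 blocked=[]
Op 12: conn=35 S1=4 S2=44 S3=35 S4=43 blocked=[]
Op 13: conn=35 S1=4 S2=44 S3=35 S4=66 blocked=[]
Op 14: conn=35 S1=4 S2=44 S3=54 S4=66 blocked=[]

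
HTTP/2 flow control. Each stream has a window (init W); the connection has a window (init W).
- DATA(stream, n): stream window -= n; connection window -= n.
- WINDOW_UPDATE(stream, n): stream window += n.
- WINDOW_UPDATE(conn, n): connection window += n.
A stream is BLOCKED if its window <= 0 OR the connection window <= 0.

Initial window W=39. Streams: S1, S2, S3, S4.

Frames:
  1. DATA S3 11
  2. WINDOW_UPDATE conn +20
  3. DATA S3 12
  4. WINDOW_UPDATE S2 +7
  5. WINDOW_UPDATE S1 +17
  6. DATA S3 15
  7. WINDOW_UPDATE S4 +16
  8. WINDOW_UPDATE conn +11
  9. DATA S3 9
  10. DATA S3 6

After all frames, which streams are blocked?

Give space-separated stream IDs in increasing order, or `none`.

Answer: S3

Derivation:
Op 1: conn=28 S1=39 S2=39 S3=28 S4=39 blocked=[]
Op 2: conn=48 S1=39 S2=39 S3=28 S4=39 blocked=[]
Op 3: conn=36 S1=39 S2=39 S3=16 S4=39 blocked=[]
Op 4: conn=36 S1=39 S2=46 S3=16 S4=39 blocked=[]
Op 5: conn=36 S1=56 S2=46 S3=16 S4=39 blocked=[]
Op 6: conn=21 S1=56 S2=46 S3=1 S4=39 blocked=[]
Op 7: conn=21 S1=56 S2=46 S3=1 S4=55 blocked=[]
Op 8: conn=32 S1=56 S2=46 S3=1 S4=55 blocked=[]
Op 9: conn=23 S1=56 S2=46 S3=-8 S4=55 blocked=[3]
Op 10: conn=17 S1=56 S2=46 S3=-14 S4=55 blocked=[3]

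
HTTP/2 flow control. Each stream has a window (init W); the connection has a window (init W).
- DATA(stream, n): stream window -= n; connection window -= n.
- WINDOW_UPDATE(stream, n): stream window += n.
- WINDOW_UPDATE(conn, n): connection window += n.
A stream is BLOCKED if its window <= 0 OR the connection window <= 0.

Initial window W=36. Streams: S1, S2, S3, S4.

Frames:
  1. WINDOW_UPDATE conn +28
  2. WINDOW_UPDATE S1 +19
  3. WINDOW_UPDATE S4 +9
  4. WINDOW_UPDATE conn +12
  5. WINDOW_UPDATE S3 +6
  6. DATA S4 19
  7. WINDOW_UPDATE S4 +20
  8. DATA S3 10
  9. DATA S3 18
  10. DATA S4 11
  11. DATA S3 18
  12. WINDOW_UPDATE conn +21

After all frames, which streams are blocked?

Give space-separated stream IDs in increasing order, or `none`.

Answer: S3

Derivation:
Op 1: conn=64 S1=36 S2=36 S3=36 S4=36 blocked=[]
Op 2: conn=64 S1=55 S2=36 S3=36 S4=36 blocked=[]
Op 3: conn=64 S1=55 S2=36 S3=36 S4=45 blocked=[]
Op 4: conn=76 S1=55 S2=36 S3=36 S4=45 blocked=[]
Op 5: conn=76 S1=55 S2=36 S3=42 S4=45 blocked=[]
Op 6: conn=57 S1=55 S2=36 S3=42 S4=26 blocked=[]
Op 7: conn=57 S1=55 S2=36 S3=42 S4=46 blocked=[]
Op 8: conn=47 S1=55 S2=36 S3=32 S4=46 blocked=[]
Op 9: conn=29 S1=55 S2=36 S3=14 S4=46 blocked=[]
Op 10: conn=18 S1=55 S2=36 S3=14 S4=35 blocked=[]
Op 11: conn=0 S1=55 S2=36 S3=-4 S4=35 blocked=[1, 2, 3, 4]
Op 12: conn=21 S1=55 S2=36 S3=-4 S4=35 blocked=[3]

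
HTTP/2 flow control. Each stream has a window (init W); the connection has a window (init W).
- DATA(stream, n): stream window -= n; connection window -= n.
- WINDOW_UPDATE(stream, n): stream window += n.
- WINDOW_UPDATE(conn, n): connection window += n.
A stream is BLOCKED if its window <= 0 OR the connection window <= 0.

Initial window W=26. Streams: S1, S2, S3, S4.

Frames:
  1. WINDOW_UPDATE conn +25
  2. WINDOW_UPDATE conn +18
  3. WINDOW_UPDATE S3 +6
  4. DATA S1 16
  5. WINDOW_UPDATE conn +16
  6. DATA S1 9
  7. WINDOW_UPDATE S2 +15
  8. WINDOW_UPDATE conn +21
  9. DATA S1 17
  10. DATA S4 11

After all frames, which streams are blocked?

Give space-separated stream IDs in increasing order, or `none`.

Op 1: conn=51 S1=26 S2=26 S3=26 S4=26 blocked=[]
Op 2: conn=69 S1=26 S2=26 S3=26 S4=26 blocked=[]
Op 3: conn=69 S1=26 S2=26 S3=32 S4=26 blocked=[]
Op 4: conn=53 S1=10 S2=26 S3=32 S4=26 blocked=[]
Op 5: conn=69 S1=10 S2=26 S3=32 S4=26 blocked=[]
Op 6: conn=60 S1=1 S2=26 S3=32 S4=26 blocked=[]
Op 7: conn=60 S1=1 S2=41 S3=32 S4=26 blocked=[]
Op 8: conn=81 S1=1 S2=41 S3=32 S4=26 blocked=[]
Op 9: conn=64 S1=-16 S2=41 S3=32 S4=26 blocked=[1]
Op 10: conn=53 S1=-16 S2=41 S3=32 S4=15 blocked=[1]

Answer: S1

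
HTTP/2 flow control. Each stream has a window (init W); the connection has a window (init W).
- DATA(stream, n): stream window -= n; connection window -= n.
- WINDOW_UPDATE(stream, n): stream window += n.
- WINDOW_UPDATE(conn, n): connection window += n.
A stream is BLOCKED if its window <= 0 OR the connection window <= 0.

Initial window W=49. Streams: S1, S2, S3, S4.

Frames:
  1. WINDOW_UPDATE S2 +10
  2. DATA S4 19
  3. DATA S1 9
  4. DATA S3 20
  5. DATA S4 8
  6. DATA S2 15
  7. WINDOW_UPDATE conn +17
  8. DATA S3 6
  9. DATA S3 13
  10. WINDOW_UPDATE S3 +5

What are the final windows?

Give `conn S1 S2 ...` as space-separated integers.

Op 1: conn=49 S1=49 S2=59 S3=49 S4=49 blocked=[]
Op 2: conn=30 S1=49 S2=59 S3=49 S4=30 blocked=[]
Op 3: conn=21 S1=40 S2=59 S3=49 S4=30 blocked=[]
Op 4: conn=1 S1=40 S2=59 S3=29 S4=30 blocked=[]
Op 5: conn=-7 S1=40 S2=59 S3=29 S4=22 blocked=[1, 2, 3, 4]
Op 6: conn=-22 S1=40 S2=44 S3=29 S4=22 blocked=[1, 2, 3, 4]
Op 7: conn=-5 S1=40 S2=44 S3=29 S4=22 blocked=[1, 2, 3, 4]
Op 8: conn=-11 S1=40 S2=44 S3=23 S4=22 blocked=[1, 2, 3, 4]
Op 9: conn=-24 S1=40 S2=44 S3=10 S4=22 blocked=[1, 2, 3, 4]
Op 10: conn=-24 S1=40 S2=44 S3=15 S4=22 blocked=[1, 2, 3, 4]

Answer: -24 40 44 15 22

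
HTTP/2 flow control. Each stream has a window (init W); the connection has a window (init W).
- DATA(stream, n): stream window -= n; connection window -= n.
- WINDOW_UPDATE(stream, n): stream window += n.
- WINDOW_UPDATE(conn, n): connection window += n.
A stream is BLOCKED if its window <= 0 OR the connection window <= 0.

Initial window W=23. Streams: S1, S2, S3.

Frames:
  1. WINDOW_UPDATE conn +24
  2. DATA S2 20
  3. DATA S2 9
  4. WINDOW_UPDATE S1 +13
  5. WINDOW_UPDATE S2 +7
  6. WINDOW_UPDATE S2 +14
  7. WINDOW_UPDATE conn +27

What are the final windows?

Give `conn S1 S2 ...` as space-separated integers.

Op 1: conn=47 S1=23 S2=23 S3=23 blocked=[]
Op 2: conn=27 S1=23 S2=3 S3=23 blocked=[]
Op 3: conn=18 S1=23 S2=-6 S3=23 blocked=[2]
Op 4: conn=18 S1=36 S2=-6 S3=23 blocked=[2]
Op 5: conn=18 S1=36 S2=1 S3=23 blocked=[]
Op 6: conn=18 S1=36 S2=15 S3=23 blocked=[]
Op 7: conn=45 S1=36 S2=15 S3=23 blocked=[]

Answer: 45 36 15 23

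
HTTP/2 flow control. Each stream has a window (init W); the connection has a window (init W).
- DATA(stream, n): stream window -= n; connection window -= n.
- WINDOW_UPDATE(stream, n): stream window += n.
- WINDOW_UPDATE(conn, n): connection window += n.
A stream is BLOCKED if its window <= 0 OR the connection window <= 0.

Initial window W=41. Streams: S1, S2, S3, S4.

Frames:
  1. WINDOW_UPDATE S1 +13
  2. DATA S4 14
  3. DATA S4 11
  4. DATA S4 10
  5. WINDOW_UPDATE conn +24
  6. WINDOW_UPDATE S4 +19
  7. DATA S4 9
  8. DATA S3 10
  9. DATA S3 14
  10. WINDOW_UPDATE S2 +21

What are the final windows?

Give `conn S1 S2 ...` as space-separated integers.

Op 1: conn=41 S1=54 S2=41 S3=41 S4=41 blocked=[]
Op 2: conn=27 S1=54 S2=41 S3=41 S4=27 blocked=[]
Op 3: conn=16 S1=54 S2=41 S3=41 S4=16 blocked=[]
Op 4: conn=6 S1=54 S2=41 S3=41 S4=6 blocked=[]
Op 5: conn=30 S1=54 S2=41 S3=41 S4=6 blocked=[]
Op 6: conn=30 S1=54 S2=41 S3=41 S4=25 blocked=[]
Op 7: conn=21 S1=54 S2=41 S3=41 S4=16 blocked=[]
Op 8: conn=11 S1=54 S2=41 S3=31 S4=16 blocked=[]
Op 9: conn=-3 S1=54 S2=41 S3=17 S4=16 blocked=[1, 2, 3, 4]
Op 10: conn=-3 S1=54 S2=62 S3=17 S4=16 blocked=[1, 2, 3, 4]

Answer: -3 54 62 17 16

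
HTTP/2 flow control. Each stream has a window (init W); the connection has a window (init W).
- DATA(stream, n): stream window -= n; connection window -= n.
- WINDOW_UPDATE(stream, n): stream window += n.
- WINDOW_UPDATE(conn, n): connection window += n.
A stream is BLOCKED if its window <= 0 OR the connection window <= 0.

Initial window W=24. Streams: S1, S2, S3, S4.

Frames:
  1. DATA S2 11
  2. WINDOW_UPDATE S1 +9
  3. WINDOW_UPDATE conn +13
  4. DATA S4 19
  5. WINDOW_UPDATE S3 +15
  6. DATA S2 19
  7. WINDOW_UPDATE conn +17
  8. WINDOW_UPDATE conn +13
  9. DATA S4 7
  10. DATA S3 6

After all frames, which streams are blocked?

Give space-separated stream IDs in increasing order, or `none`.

Answer: S2 S4

Derivation:
Op 1: conn=13 S1=24 S2=13 S3=24 S4=24 blocked=[]
Op 2: conn=13 S1=33 S2=13 S3=24 S4=24 blocked=[]
Op 3: conn=26 S1=33 S2=13 S3=24 S4=24 blocked=[]
Op 4: conn=7 S1=33 S2=13 S3=24 S4=5 blocked=[]
Op 5: conn=7 S1=33 S2=13 S3=39 S4=5 blocked=[]
Op 6: conn=-12 S1=33 S2=-6 S3=39 S4=5 blocked=[1, 2, 3, 4]
Op 7: conn=5 S1=33 S2=-6 S3=39 S4=5 blocked=[2]
Op 8: conn=18 S1=33 S2=-6 S3=39 S4=5 blocked=[2]
Op 9: conn=11 S1=33 S2=-6 S3=39 S4=-2 blocked=[2, 4]
Op 10: conn=5 S1=33 S2=-6 S3=33 S4=-2 blocked=[2, 4]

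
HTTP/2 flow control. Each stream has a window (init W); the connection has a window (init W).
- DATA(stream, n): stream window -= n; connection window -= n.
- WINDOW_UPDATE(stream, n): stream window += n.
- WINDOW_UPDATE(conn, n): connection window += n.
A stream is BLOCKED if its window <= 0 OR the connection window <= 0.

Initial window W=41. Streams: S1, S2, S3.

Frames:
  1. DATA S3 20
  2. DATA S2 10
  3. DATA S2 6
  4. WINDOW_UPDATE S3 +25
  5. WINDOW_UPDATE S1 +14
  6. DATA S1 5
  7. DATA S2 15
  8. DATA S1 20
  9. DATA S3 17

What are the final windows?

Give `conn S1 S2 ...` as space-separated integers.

Answer: -52 30 10 29

Derivation:
Op 1: conn=21 S1=41 S2=41 S3=21 blocked=[]
Op 2: conn=11 S1=41 S2=31 S3=21 blocked=[]
Op 3: conn=5 S1=41 S2=25 S3=21 blocked=[]
Op 4: conn=5 S1=41 S2=25 S3=46 blocked=[]
Op 5: conn=5 S1=55 S2=25 S3=46 blocked=[]
Op 6: conn=0 S1=50 S2=25 S3=46 blocked=[1, 2, 3]
Op 7: conn=-15 S1=50 S2=10 S3=46 blocked=[1, 2, 3]
Op 8: conn=-35 S1=30 S2=10 S3=46 blocked=[1, 2, 3]
Op 9: conn=-52 S1=30 S2=10 S3=29 blocked=[1, 2, 3]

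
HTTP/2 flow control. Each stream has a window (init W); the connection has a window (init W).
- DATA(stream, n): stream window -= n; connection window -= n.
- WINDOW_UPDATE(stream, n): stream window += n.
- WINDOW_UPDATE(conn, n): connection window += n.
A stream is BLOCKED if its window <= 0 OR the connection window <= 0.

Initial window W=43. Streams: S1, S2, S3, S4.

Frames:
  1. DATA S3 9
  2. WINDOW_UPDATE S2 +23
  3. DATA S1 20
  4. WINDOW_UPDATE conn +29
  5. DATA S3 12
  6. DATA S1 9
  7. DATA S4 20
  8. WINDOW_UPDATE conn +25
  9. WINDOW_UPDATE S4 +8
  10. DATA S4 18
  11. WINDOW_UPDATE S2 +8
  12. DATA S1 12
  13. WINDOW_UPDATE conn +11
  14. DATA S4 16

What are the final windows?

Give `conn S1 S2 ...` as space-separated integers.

Answer: -8 2 74 22 -3

Derivation:
Op 1: conn=34 S1=43 S2=43 S3=34 S4=43 blocked=[]
Op 2: conn=34 S1=43 S2=66 S3=34 S4=43 blocked=[]
Op 3: conn=14 S1=23 S2=66 S3=34 S4=43 blocked=[]
Op 4: conn=43 S1=23 S2=66 S3=34 S4=43 blocked=[]
Op 5: conn=31 S1=23 S2=66 S3=22 S4=43 blocked=[]
Op 6: conn=22 S1=14 S2=66 S3=22 S4=43 blocked=[]
Op 7: conn=2 S1=14 S2=66 S3=22 S4=23 blocked=[]
Op 8: conn=27 S1=14 S2=66 S3=22 S4=23 blocked=[]
Op 9: conn=27 S1=14 S2=66 S3=22 S4=31 blocked=[]
Op 10: conn=9 S1=14 S2=66 S3=22 S4=13 blocked=[]
Op 11: conn=9 S1=14 S2=74 S3=22 S4=13 blocked=[]
Op 12: conn=-3 S1=2 S2=74 S3=22 S4=13 blocked=[1, 2, 3, 4]
Op 13: conn=8 S1=2 S2=74 S3=22 S4=13 blocked=[]
Op 14: conn=-8 S1=2 S2=74 S3=22 S4=-3 blocked=[1, 2, 3, 4]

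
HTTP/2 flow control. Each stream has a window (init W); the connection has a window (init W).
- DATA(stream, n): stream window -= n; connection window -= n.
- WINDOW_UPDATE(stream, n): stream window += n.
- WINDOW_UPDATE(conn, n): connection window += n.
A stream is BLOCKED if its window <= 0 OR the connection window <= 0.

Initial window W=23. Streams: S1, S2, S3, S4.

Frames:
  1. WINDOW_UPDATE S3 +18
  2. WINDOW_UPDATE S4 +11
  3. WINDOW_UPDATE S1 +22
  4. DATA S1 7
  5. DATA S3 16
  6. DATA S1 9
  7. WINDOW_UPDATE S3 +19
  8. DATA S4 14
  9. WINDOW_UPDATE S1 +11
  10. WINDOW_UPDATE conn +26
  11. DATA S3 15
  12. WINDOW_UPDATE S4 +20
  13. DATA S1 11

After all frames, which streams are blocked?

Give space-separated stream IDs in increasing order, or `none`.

Op 1: conn=23 S1=23 S2=23 S3=41 S4=23 blocked=[]
Op 2: conn=23 S1=23 S2=23 S3=41 S4=34 blocked=[]
Op 3: conn=23 S1=45 S2=23 S3=41 S4=34 blocked=[]
Op 4: conn=16 S1=38 S2=23 S3=41 S4=34 blocked=[]
Op 5: conn=0 S1=38 S2=23 S3=25 S4=34 blocked=[1, 2, 3, 4]
Op 6: conn=-9 S1=29 S2=23 S3=25 S4=34 blocked=[1, 2, 3, 4]
Op 7: conn=-9 S1=29 S2=23 S3=44 S4=34 blocked=[1, 2, 3, 4]
Op 8: conn=-23 S1=29 S2=23 S3=44 S4=20 blocked=[1, 2, 3, 4]
Op 9: conn=-23 S1=40 S2=23 S3=44 S4=20 blocked=[1, 2, 3, 4]
Op 10: conn=3 S1=40 S2=23 S3=44 S4=20 blocked=[]
Op 11: conn=-12 S1=40 S2=23 S3=29 S4=20 blocked=[1, 2, 3, 4]
Op 12: conn=-12 S1=40 S2=23 S3=29 S4=40 blocked=[1, 2, 3, 4]
Op 13: conn=-23 S1=29 S2=23 S3=29 S4=40 blocked=[1, 2, 3, 4]

Answer: S1 S2 S3 S4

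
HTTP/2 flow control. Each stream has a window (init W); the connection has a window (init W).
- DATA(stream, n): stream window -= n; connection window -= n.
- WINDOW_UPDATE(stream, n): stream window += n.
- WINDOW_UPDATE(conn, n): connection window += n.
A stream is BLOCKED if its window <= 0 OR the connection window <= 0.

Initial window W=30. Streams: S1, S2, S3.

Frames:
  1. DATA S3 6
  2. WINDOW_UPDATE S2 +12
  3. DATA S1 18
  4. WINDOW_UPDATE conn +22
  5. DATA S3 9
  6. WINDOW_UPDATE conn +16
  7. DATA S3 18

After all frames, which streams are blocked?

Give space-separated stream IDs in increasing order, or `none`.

Op 1: conn=24 S1=30 S2=30 S3=24 blocked=[]
Op 2: conn=24 S1=30 S2=42 S3=24 blocked=[]
Op 3: conn=6 S1=12 S2=42 S3=24 blocked=[]
Op 4: conn=28 S1=12 S2=42 S3=24 blocked=[]
Op 5: conn=19 S1=12 S2=42 S3=15 blocked=[]
Op 6: conn=35 S1=12 S2=42 S3=15 blocked=[]
Op 7: conn=17 S1=12 S2=42 S3=-3 blocked=[3]

Answer: S3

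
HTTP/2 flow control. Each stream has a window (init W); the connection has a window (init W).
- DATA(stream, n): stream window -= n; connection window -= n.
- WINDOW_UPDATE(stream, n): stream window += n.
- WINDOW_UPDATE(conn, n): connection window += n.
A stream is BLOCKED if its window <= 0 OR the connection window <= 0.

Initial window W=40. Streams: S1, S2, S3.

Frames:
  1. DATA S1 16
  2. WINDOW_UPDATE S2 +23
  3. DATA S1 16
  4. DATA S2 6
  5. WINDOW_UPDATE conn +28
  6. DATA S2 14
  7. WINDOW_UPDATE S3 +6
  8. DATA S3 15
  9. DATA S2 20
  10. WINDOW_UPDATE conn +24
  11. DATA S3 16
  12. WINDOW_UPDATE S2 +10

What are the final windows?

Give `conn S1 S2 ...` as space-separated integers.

Op 1: conn=24 S1=24 S2=40 S3=40 blocked=[]
Op 2: conn=24 S1=24 S2=63 S3=40 blocked=[]
Op 3: conn=8 S1=8 S2=63 S3=40 blocked=[]
Op 4: conn=2 S1=8 S2=57 S3=40 blocked=[]
Op 5: conn=30 S1=8 S2=57 S3=40 blocked=[]
Op 6: conn=16 S1=8 S2=43 S3=40 blocked=[]
Op 7: conn=16 S1=8 S2=43 S3=46 blocked=[]
Op 8: conn=1 S1=8 S2=43 S3=31 blocked=[]
Op 9: conn=-19 S1=8 S2=23 S3=31 blocked=[1, 2, 3]
Op 10: conn=5 S1=8 S2=23 S3=31 blocked=[]
Op 11: conn=-11 S1=8 S2=23 S3=15 blocked=[1, 2, 3]
Op 12: conn=-11 S1=8 S2=33 S3=15 blocked=[1, 2, 3]

Answer: -11 8 33 15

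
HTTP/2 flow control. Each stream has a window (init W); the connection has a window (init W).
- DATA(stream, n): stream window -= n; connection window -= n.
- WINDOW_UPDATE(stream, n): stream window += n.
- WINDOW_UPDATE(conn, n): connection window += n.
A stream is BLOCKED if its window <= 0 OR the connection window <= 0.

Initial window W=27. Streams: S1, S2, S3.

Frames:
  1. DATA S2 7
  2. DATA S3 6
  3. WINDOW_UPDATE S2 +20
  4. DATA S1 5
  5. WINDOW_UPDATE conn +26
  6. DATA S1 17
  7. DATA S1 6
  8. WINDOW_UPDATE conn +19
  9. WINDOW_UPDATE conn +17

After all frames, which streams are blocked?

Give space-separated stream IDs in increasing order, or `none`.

Answer: S1

Derivation:
Op 1: conn=20 S1=27 S2=20 S3=27 blocked=[]
Op 2: conn=14 S1=27 S2=20 S3=21 blocked=[]
Op 3: conn=14 S1=27 S2=40 S3=21 blocked=[]
Op 4: conn=9 S1=22 S2=40 S3=21 blocked=[]
Op 5: conn=35 S1=22 S2=40 S3=21 blocked=[]
Op 6: conn=18 S1=5 S2=40 S3=21 blocked=[]
Op 7: conn=12 S1=-1 S2=40 S3=21 blocked=[1]
Op 8: conn=31 S1=-1 S2=40 S3=21 blocked=[1]
Op 9: conn=48 S1=-1 S2=40 S3=21 blocked=[1]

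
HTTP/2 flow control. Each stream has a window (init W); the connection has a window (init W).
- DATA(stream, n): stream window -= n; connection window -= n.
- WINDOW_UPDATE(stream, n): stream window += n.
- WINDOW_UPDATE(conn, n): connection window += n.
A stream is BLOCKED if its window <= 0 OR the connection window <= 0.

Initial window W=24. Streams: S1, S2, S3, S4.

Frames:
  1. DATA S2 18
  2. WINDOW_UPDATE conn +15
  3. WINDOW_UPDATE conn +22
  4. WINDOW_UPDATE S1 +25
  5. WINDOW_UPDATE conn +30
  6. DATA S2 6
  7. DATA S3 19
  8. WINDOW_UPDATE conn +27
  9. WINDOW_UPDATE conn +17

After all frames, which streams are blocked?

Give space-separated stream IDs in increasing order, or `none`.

Op 1: conn=6 S1=24 S2=6 S3=24 S4=24 blocked=[]
Op 2: conn=21 S1=24 S2=6 S3=24 S4=24 blocked=[]
Op 3: conn=43 S1=24 S2=6 S3=24 S4=24 blocked=[]
Op 4: conn=43 S1=49 S2=6 S3=24 S4=24 blocked=[]
Op 5: conn=73 S1=49 S2=6 S3=24 S4=24 blocked=[]
Op 6: conn=67 S1=49 S2=0 S3=24 S4=24 blocked=[2]
Op 7: conn=48 S1=49 S2=0 S3=5 S4=24 blocked=[2]
Op 8: conn=75 S1=49 S2=0 S3=5 S4=24 blocked=[2]
Op 9: conn=92 S1=49 S2=0 S3=5 S4=24 blocked=[2]

Answer: S2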